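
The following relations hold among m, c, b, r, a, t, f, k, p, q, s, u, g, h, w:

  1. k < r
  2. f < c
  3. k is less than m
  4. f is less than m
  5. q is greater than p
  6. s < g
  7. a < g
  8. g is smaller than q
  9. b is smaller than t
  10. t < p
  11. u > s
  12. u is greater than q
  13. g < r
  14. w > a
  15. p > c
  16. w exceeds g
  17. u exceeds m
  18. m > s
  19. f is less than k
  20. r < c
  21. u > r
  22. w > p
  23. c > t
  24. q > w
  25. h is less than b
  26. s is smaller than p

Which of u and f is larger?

u

Chaining the given relations: f < k < r < c < p < w < q < u.
So f < u; u is the larger of the two.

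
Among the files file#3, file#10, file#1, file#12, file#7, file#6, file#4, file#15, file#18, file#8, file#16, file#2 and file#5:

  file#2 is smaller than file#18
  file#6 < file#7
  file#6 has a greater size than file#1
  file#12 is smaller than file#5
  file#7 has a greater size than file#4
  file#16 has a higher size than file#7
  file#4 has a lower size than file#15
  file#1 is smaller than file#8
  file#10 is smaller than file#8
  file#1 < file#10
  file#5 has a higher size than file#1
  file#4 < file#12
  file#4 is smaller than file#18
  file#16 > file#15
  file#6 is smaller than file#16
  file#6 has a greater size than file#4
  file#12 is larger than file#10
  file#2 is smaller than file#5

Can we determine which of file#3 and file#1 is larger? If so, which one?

undetermined

Following every chain through file#1: above file#1 we get file#10, file#6, file#12, file#7, file#16, file#8, file#5.
file#3 is not reached, and no chain runs the other way from file#3 to file#1.
So the given relations leave the order of file#1 and file#3 undetermined.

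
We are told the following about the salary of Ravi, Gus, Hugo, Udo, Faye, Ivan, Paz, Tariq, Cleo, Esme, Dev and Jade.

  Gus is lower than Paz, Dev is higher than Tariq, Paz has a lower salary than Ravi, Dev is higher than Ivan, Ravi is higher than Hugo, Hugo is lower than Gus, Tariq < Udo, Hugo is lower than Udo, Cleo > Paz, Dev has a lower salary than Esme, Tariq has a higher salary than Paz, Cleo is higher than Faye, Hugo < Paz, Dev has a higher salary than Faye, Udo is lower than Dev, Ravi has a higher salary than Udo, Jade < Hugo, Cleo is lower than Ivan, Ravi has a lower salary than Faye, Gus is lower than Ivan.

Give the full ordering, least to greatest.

Nothing is placed below Jade, so it is least; from there Jade < Hugo; Hugo < Gus; Gus < Paz; Paz < Tariq; Tariq < Udo; Udo < Ravi; Ravi < Faye; Faye < Cleo; Cleo < Ivan; Ivan < Dev; Dev < Esme, each given directly.

Jade < Hugo < Gus < Paz < Tariq < Udo < Ravi < Faye < Cleo < Ivan < Dev < Esme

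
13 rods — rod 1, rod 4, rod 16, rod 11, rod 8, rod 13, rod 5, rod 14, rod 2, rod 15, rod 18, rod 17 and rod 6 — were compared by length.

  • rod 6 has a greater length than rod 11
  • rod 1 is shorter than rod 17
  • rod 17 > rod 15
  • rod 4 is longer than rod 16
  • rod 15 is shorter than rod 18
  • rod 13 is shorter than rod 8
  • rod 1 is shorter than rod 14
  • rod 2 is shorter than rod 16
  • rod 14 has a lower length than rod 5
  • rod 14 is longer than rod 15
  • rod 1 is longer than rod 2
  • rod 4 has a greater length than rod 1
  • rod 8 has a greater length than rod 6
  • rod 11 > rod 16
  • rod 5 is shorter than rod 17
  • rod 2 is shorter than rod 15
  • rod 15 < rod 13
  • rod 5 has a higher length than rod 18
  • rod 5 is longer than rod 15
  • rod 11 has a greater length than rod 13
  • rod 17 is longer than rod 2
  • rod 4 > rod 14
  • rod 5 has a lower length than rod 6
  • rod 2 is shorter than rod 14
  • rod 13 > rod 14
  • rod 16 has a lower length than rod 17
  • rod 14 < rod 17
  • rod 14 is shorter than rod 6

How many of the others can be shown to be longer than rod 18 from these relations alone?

4

From rod 18 the given relations immediately reach rod 5.
From those, rod 17, rod 6 — 3 in total.
From those, rod 8 — 4 in total.
No other element is forced above rod 18 by the given relations, so the count is 4.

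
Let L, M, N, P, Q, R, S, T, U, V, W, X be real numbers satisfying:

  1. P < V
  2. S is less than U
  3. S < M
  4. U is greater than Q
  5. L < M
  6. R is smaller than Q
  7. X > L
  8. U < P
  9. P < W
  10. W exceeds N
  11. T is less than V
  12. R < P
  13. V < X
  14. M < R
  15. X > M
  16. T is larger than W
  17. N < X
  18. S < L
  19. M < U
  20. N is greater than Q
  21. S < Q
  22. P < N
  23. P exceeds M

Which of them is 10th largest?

M

Piecing the relations together gives one ordering: S < L < M < R < Q < U < P < N < W < T < V < X.
Counting 10 from the largest end gives M.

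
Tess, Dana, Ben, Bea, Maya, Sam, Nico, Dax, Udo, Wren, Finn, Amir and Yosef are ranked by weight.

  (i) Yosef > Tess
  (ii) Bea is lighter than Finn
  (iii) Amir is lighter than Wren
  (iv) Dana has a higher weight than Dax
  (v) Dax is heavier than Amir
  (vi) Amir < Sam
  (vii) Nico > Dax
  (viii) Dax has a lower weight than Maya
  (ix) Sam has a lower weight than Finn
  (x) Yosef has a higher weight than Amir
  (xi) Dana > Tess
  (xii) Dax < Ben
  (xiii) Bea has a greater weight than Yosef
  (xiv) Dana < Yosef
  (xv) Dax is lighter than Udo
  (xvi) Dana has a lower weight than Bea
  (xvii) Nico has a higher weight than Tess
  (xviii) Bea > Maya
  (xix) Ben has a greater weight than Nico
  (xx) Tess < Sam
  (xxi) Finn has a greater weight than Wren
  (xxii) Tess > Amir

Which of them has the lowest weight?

Chaining upward from Amir: directly above it, Tess, Dax, Sam, Wren, Yosef; then Udo, Nico, Dana, Maya, Ben, Bea, Finn.
That covers every other element, and nothing is given below Amir, so Amir is the lowest weight.

Amir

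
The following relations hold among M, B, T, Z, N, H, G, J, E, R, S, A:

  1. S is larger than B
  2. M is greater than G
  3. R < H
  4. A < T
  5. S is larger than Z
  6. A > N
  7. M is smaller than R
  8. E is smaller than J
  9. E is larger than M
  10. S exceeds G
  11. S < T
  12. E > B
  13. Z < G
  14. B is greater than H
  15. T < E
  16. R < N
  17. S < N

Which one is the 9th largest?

Chaining the given pairs: Z < G < M < R < H < B < S < N < A < T < E < J.
Counting 9 from the largest end gives R.

R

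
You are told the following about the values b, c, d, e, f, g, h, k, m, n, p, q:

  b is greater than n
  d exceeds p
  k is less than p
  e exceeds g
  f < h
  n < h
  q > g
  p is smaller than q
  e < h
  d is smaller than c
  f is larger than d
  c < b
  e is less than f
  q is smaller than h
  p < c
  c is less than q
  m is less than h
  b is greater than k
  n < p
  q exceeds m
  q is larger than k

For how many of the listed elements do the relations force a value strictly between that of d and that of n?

The relations place n below d. An element lies strictly between them when it is forced above n and also forced below d.
Above n: {p, c, q, f, h, b}. Below d: {k, p}.
Intersection: {p} — 1.

1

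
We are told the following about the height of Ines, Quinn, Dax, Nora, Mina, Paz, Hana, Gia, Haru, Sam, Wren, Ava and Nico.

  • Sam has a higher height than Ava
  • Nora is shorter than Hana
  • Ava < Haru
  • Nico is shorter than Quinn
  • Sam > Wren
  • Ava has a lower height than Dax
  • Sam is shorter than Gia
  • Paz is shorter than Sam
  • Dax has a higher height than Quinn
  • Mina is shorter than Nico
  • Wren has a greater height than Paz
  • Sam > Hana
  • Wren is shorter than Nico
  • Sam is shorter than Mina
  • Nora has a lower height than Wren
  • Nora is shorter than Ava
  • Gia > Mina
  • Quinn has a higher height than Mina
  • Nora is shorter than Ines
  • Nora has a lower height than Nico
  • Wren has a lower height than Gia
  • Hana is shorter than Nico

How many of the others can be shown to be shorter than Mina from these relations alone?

6

The elements the relations force below Mina are Nora, Paz, Ava, Wren, Hana, Sam — no chain reaches any other.
That is 6.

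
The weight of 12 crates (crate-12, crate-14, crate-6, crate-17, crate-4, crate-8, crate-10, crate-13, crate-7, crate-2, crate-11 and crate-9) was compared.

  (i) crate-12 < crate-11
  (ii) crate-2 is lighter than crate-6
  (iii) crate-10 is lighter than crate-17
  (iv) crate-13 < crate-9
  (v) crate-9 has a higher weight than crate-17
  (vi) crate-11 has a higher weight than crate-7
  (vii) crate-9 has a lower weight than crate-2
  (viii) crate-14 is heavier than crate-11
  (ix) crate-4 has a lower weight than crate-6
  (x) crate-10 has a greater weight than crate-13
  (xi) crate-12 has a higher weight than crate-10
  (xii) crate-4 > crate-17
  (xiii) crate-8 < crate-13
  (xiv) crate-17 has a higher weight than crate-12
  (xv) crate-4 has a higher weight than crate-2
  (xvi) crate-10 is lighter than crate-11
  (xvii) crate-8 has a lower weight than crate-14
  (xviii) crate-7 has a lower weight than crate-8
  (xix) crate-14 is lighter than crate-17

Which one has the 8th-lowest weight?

crate-17

Piecing the relations together gives one ordering: crate-7 < crate-8 < crate-13 < crate-10 < crate-12 < crate-11 < crate-14 < crate-17 < crate-9 < crate-2 < crate-4 < crate-6.
The 8th smallest is crate-17.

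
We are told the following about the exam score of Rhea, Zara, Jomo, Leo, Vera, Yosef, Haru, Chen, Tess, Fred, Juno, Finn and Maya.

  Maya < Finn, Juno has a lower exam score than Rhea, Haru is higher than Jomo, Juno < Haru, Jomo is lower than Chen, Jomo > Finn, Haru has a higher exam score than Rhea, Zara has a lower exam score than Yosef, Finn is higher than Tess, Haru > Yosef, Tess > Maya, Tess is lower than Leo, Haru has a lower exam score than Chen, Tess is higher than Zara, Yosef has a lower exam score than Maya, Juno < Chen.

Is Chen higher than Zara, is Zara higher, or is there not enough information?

Chen

Link the given pairs in sequence: Zara < Tess; Tess < Finn; Finn < Jomo; Jomo < Haru; Haru < Chen.
Chaining these gives Zara < Tess < Finn < Jomo < Haru < Chen.
So Chen is higher.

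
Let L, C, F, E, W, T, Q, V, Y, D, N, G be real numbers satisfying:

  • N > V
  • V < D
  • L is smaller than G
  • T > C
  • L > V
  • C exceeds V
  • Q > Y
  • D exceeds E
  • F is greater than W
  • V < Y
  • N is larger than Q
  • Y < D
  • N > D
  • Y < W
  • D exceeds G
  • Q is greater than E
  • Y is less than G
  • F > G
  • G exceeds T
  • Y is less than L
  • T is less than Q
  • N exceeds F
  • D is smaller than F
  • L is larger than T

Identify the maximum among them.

N

V is not greatest since V < D; C is not greatest since C < T; T is not greatest since T < G; E is not greatest since E < Q; Y is not greatest since Y < L; W is not greatest since W < F; L is not greatest since L < G; G is not greatest since G < F; D is not greatest since D < F; F is not greatest since F < N; Q is not greatest since Q < N.
Only N has nothing above it, so N is the maximum.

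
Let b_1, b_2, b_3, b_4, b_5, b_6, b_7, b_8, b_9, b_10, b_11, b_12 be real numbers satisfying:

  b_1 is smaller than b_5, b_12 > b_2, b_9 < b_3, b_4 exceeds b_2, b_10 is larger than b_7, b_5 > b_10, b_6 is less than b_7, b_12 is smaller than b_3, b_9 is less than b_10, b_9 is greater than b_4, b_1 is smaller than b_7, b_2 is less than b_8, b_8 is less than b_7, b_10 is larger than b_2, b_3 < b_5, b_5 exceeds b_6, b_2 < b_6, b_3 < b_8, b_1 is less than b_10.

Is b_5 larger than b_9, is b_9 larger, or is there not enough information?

b_5

Chaining the given relations: b_9 < b_3 < b_8 < b_7 < b_10 < b_5.
So b_5 is larger.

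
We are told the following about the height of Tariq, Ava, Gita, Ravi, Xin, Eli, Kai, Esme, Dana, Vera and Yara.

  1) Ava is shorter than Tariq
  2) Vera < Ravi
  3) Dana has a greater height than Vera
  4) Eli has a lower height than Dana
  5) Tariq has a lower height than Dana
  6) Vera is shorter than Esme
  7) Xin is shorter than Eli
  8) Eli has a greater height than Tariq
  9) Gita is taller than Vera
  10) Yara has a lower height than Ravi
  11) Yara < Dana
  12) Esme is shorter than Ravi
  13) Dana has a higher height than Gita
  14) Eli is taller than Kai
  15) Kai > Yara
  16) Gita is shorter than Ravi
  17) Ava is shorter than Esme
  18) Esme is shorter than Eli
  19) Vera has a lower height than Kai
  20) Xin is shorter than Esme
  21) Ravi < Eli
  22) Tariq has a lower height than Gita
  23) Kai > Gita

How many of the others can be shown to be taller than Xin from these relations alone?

Directly above Xin: Esme, Eli.
One step further: Ravi, Dana (4 so far).
Nothing else is reachable above Xin; 4 in all.

4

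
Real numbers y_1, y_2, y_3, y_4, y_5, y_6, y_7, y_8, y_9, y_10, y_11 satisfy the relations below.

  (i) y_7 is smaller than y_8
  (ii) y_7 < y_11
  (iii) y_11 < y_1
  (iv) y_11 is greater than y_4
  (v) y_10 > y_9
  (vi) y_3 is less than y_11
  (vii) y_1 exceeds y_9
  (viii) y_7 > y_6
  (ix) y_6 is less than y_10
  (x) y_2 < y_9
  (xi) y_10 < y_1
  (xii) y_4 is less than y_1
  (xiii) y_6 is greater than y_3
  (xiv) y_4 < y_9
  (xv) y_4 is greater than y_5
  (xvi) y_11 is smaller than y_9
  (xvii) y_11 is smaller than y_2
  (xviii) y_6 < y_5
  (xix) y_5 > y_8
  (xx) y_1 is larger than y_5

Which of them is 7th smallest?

y_11

Piecing the relations together gives one ordering: y_3 < y_6 < y_7 < y_8 < y_5 < y_4 < y_11 < y_2 < y_9 < y_10 < y_1.
The 7th smallest is y_11.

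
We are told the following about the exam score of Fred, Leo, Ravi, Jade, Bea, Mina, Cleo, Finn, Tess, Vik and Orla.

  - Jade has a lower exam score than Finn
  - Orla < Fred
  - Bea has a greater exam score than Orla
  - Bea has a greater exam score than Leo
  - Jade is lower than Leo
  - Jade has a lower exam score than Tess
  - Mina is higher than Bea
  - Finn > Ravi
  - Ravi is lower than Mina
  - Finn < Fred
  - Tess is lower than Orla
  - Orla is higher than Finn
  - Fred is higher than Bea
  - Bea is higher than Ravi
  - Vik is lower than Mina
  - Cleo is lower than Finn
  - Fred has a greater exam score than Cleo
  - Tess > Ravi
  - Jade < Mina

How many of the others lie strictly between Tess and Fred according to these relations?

2

Chaining upward from Tess reaches: Orla, Bea, Mina.
Chaining downward from Fred reaches: Ravi, Jade, Leo, Cleo, Finn, Orla, Bea.
Strictly between Tess and Fred are those in both lists: Orla, Bea — 2 elements.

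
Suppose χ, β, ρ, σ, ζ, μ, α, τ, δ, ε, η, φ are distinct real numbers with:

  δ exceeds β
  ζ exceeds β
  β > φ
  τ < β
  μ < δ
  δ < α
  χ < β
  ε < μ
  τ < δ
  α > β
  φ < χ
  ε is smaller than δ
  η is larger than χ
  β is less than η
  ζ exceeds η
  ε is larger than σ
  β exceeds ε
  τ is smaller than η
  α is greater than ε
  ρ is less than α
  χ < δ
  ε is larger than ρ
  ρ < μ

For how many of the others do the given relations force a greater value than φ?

Directly above φ: χ, β.
One step further: δ, η, α, ζ (6 so far).
No other element is forced above φ by the given relations, so the count is 6.

6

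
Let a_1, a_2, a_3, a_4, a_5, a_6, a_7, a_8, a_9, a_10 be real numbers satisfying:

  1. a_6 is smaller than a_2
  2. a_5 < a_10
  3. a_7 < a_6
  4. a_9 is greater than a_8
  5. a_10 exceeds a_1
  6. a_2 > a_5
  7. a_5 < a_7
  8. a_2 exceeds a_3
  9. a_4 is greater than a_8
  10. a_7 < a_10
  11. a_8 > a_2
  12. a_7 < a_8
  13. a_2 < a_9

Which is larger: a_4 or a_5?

Link the given pairs in sequence: a_5 < a_7; a_7 < a_6; a_6 < a_2; a_2 < a_8; a_8 < a_4.
Chaining these gives a_5 < a_7 < a_6 < a_2 < a_8 < a_4.
So a_5 < a_4; a_4 is the larger of the two.

a_4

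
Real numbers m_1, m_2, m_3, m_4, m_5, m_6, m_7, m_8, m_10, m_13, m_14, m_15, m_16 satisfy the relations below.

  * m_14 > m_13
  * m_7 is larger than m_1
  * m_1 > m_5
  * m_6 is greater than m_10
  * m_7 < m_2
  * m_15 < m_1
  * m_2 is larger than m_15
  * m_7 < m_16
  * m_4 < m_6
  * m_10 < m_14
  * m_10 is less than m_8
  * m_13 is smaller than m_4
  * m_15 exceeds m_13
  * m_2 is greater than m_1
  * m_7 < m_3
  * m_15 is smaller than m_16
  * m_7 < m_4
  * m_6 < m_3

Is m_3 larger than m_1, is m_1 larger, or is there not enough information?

m_3

m_1 < m_7 < m_4 < m_6 < m_3, by transitivity through m_7, m_4, m_6.
So m_3 is larger.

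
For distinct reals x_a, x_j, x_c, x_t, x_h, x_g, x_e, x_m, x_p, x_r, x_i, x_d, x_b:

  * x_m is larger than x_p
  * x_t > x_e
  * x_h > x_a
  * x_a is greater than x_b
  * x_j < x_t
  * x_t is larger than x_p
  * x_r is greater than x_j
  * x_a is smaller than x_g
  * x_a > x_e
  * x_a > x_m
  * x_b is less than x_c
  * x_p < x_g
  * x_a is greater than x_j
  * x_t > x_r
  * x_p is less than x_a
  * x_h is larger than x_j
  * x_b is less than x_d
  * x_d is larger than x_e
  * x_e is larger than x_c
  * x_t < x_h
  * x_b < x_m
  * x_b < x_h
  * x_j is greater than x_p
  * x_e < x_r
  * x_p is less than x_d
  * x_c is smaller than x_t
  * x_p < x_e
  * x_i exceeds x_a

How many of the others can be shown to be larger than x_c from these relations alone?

The elements the relations force above x_c are x_e, x_d, x_r, x_a, x_t, x_i, x_g, x_h — no chain reaches any other.
That is 8.

8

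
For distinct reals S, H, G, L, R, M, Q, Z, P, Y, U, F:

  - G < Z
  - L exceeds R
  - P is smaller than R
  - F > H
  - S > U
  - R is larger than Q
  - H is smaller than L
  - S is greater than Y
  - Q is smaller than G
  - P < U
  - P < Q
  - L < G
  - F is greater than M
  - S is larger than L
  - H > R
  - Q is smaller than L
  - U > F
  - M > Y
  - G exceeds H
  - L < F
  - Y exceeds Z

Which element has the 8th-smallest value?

Y

Chaining the given pairs: P < Q < R < H < L < G < Z < Y < M < F < U < S.
Counting 8 from the smallest end gives Y.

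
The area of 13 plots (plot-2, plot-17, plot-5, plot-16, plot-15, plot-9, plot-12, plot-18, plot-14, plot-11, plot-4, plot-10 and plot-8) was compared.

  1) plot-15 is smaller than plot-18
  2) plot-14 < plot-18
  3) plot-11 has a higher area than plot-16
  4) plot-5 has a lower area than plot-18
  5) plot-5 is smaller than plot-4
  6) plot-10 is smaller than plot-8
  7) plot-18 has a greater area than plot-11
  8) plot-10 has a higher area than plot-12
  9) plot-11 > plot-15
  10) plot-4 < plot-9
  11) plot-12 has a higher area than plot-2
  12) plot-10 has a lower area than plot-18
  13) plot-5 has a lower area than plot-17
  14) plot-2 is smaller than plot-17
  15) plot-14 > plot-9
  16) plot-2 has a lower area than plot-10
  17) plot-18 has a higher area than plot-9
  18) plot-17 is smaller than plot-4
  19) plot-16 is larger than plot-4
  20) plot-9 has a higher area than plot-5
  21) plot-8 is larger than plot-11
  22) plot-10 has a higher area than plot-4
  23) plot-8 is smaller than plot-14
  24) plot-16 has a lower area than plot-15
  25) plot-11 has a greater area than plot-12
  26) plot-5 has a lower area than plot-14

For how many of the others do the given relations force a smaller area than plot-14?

11

From plot-14 the given relations immediately reach plot-5, plot-9, plot-8.
From those, plot-4, plot-10, plot-11 — 6 in total.
From those, plot-2, plot-17, plot-16, plot-12, plot-15 — 11 in total.
No other element is forced below plot-14 by the given relations, so the count is 11.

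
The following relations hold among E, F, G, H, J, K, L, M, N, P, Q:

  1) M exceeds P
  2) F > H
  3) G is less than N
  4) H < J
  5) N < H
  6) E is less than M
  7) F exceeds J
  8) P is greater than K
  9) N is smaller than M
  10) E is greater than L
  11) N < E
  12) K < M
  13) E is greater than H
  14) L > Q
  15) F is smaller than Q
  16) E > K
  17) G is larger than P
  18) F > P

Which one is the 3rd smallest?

G

Chaining the given pairs: K < P < G < N < H < J < F < Q < L < E < M.
Counting 3 from the smallest end gives G.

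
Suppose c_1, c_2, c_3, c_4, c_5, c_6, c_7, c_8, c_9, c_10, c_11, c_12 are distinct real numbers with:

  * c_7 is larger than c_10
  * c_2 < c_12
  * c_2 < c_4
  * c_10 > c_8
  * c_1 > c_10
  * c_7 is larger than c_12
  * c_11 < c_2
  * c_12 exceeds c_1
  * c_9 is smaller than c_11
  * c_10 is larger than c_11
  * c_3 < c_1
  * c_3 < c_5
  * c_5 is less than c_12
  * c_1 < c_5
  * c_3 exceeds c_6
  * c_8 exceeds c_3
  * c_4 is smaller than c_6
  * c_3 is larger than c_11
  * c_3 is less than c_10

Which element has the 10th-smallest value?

c_5

Chaining the given pairs: c_9 < c_11 < c_2 < c_4 < c_6 < c_3 < c_8 < c_10 < c_1 < c_5 < c_12 < c_7.
Counting 10 from the smallest end gives c_5.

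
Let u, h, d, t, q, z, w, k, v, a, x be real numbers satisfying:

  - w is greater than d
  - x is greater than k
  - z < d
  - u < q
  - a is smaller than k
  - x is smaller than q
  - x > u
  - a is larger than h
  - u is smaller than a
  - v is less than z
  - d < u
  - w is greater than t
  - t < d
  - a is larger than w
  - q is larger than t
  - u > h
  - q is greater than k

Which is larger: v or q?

v < z < d < w < a < k < x < q, by transitivity through z, d, w, a, k, x.
So v < q; q is the larger of the two.

q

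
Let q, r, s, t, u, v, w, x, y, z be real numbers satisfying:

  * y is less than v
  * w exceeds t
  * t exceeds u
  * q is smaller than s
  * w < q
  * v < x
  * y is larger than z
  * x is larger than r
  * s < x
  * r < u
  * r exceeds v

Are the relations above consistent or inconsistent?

The single ordering z < y < v < r < u < t < w < q < s < x satisfies every listed relation, so no contradiction arises.

consistent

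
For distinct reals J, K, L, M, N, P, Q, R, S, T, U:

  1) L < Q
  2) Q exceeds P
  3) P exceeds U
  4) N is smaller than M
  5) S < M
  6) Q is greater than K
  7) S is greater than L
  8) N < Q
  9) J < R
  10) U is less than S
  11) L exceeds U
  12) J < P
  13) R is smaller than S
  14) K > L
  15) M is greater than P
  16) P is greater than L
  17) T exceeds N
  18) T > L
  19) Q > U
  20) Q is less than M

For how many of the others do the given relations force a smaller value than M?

9

From M the given relations immediately reach N, P, Q, S.
From those, U, L, K, J, R — 9 in total.
Nothing else is reachable below M; 9 in all.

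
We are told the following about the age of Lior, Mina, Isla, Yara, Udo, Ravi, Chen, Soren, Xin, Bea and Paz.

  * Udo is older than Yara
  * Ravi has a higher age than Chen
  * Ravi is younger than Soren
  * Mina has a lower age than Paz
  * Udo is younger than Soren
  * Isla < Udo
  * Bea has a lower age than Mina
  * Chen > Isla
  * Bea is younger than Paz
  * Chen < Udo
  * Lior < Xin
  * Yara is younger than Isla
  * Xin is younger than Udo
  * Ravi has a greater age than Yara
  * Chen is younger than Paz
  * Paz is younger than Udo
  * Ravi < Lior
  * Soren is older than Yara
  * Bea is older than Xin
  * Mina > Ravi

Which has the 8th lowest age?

Chaining the given pairs: Yara < Isla < Chen < Ravi < Lior < Xin < Bea < Mina < Paz < Udo < Soren.
The 8th smallest is Mina.

Mina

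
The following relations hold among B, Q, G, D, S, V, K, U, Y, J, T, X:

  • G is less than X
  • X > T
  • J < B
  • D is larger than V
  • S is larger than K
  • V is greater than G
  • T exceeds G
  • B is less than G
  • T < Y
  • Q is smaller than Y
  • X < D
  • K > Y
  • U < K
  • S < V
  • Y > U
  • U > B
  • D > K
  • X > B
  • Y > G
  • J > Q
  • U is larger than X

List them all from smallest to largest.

Q < J < B < G < T < X < U < Y < K < S < V < D

The consecutive links are each given: Q < J; J < B; B < G; G < T; T < X; X < U; U < Y; Y < K; K < S; S < V; V < D.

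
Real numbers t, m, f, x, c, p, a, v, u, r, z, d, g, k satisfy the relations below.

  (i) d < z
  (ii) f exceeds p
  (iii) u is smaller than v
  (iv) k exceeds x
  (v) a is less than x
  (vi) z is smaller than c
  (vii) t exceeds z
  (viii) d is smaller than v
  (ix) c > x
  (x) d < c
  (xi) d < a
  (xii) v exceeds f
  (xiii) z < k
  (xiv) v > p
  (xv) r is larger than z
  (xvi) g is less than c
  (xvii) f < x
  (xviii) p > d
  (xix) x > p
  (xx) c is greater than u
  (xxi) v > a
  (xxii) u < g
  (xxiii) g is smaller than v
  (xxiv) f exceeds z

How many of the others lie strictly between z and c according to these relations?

Chaining upward from z reaches: t, f, x, k, r, v.
Chaining downward from c reaches: d, p, a, f, x, u, g.
Strictly between z and c are those in both lists: f, x — 2 elements.

2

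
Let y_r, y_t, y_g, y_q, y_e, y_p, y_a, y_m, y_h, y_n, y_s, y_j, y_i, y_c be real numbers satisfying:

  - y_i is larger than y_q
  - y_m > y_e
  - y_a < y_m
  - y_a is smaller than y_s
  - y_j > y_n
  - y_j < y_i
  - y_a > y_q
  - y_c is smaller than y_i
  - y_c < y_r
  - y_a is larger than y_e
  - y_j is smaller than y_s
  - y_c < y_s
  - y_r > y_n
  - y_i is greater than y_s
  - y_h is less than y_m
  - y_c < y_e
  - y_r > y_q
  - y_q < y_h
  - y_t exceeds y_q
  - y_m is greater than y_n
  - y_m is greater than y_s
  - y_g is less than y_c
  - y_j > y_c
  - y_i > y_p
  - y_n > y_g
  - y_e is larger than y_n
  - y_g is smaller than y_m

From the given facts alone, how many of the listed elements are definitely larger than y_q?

7

Directly above y_q: y_h, y_t, y_a, y_r, y_i.
One step further: y_s, y_m (7 so far).
No other element is forced above y_q by the given relations, so the count is 7.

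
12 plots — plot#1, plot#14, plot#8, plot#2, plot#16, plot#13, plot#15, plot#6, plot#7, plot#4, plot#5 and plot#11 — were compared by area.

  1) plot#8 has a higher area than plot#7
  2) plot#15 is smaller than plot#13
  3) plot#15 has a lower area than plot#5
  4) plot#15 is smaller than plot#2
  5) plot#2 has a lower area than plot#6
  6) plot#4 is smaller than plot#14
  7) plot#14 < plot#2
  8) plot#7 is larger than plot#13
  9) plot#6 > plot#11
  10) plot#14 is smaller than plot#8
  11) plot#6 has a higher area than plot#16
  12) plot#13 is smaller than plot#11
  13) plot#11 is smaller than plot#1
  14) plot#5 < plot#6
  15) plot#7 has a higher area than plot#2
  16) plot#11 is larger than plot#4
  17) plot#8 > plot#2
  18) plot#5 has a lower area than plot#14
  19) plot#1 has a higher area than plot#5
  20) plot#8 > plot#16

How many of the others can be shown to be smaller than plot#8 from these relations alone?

From plot#8 the given relations immediately reach plot#14, plot#2, plot#16, plot#7.
From those, plot#4, plot#15, plot#13, plot#5 — 8 in total.
No other element is forced below plot#8 by the given relations, so the count is 8.

8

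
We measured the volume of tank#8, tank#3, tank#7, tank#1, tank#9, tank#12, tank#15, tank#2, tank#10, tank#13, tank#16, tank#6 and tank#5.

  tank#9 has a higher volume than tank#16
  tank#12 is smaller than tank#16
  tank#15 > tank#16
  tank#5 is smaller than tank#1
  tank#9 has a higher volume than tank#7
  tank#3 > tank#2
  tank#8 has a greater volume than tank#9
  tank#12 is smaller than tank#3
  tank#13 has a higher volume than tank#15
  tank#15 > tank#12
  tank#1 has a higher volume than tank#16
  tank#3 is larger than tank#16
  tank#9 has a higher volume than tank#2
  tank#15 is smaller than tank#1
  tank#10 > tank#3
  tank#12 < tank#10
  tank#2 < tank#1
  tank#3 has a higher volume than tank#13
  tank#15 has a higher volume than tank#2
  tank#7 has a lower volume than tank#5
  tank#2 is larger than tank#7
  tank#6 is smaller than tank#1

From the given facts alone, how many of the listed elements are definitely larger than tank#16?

Directly above tank#16: tank#9, tank#15, tank#1, tank#3.
One step further: tank#13, tank#8, tank#10 (7 so far).
Nothing else is reachable above tank#16; 7 in all.

7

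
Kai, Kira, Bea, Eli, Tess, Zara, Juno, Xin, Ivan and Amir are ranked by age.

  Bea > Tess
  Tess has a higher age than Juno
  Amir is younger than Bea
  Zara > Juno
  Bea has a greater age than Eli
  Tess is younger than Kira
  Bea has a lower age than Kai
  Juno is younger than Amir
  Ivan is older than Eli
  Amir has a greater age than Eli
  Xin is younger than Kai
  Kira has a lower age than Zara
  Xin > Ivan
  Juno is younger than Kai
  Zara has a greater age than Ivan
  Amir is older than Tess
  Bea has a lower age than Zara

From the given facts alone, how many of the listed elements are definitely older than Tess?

5

Directly above Tess: Amir, Kira, Bea.
One step further: Kai, Zara (5 so far).
No other element is forced above Tess by the given relations, so the count is 5.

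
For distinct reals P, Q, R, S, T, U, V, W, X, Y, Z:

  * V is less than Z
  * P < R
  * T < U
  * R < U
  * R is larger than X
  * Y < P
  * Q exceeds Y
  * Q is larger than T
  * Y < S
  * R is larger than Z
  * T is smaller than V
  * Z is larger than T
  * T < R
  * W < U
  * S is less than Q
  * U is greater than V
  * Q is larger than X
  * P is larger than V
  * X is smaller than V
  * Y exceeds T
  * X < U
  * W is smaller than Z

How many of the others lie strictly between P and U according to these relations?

1

Chaining upward from P reaches: R.
Chaining downward from U reaches: X, T, W, Y, V, Z, R.
Strictly between P and U are those in both lists: R — 1 element.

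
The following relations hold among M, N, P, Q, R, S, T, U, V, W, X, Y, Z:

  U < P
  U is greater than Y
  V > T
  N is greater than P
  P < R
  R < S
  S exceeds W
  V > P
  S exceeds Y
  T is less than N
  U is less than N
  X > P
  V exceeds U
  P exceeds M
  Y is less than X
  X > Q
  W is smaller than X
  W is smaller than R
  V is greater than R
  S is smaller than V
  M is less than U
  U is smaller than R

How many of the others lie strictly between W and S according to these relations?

1

The relations place W below S. An element lies strictly between them when it is forced above W and also forced below S.
Above W: {X, R, V}. Below S: {M, Y, U, P, R}.
Intersection: {R} — 1.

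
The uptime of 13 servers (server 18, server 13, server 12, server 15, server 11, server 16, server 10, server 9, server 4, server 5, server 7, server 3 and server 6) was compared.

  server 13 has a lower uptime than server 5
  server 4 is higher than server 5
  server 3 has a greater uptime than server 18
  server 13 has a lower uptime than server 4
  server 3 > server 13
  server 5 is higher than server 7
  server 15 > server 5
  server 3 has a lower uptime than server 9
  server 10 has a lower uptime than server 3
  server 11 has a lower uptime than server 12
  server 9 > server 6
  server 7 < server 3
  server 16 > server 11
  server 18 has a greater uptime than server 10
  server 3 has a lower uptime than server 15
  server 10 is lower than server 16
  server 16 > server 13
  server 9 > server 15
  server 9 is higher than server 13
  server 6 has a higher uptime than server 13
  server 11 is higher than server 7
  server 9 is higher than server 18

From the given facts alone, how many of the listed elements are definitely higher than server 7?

8

Directly above server 7: server 11, server 3, server 5.
One step further: server 16, server 4, server 15, server 12, server 9 (8 so far).
Nothing else is reachable above server 7; 8 in all.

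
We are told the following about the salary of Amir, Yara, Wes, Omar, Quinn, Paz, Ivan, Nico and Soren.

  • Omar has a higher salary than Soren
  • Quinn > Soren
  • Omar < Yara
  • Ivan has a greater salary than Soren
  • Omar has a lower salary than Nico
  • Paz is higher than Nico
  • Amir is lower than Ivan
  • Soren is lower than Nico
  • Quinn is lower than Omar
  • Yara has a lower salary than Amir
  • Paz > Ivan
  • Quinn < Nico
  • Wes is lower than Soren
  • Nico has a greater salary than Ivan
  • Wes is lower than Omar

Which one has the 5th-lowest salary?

Piecing the relations together gives one ordering: Wes < Soren < Quinn < Omar < Yara < Amir < Ivan < Nico < Paz.
The 5th smallest is Yara.

Yara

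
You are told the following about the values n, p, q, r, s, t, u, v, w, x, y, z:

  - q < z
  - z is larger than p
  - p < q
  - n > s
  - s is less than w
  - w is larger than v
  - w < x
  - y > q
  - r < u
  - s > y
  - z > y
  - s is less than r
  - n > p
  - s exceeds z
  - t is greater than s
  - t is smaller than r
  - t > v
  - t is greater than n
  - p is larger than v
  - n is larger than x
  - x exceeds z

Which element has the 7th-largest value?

Piecing the relations together gives one ordering: v < p < q < y < z < s < w < x < n < t < r < u.
Counting 7 from the largest end gives s.

s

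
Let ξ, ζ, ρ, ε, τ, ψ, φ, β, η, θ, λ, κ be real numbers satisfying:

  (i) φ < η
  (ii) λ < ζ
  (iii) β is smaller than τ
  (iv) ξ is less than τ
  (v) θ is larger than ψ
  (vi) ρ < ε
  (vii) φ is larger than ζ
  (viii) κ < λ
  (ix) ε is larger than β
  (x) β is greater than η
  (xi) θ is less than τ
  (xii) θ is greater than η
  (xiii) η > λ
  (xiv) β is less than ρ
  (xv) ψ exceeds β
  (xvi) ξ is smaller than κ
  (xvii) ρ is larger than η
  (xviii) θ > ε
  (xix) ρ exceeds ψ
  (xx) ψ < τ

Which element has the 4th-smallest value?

Piecing the relations together gives one ordering: ξ < κ < λ < ζ < φ < η < β < ψ < ρ < ε < θ < τ.
Counting 4 from the smallest end gives ζ.

ζ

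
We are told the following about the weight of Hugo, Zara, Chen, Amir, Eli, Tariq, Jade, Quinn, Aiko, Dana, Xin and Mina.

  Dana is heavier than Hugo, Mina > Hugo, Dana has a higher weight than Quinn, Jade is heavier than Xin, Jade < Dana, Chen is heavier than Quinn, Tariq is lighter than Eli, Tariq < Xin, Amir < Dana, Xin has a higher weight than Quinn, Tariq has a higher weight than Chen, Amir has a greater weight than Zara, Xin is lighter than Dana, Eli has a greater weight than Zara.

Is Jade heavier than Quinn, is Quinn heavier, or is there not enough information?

Jade

Chaining the given relations: Quinn < Chen < Tariq < Xin < Jade.
So Jade is heavier.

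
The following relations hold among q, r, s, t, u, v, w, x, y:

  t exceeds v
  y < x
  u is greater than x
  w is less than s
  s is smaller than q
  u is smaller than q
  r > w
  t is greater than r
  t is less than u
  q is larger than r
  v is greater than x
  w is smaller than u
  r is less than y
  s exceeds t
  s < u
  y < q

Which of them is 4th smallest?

The consecutive relations fix a unique order: w < r < y < x < v < t < s < u < q.
The 4th smallest is x.

x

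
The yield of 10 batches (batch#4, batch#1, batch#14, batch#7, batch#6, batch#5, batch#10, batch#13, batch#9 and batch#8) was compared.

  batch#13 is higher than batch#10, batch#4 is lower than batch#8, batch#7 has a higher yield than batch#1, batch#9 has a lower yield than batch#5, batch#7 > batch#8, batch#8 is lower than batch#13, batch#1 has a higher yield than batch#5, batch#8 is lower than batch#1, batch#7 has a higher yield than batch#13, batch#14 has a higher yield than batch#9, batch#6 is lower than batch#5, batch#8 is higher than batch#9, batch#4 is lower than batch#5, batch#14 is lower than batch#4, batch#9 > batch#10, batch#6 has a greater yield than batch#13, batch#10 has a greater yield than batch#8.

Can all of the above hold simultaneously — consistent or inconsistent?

We have batch#10 < batch#9 stated directly, yet also batch#9 < batch#14 < batch#4 < batch#8 < batch#10 by chaining the others — so batch#9 < batch#10. Contradiction.

inconsistent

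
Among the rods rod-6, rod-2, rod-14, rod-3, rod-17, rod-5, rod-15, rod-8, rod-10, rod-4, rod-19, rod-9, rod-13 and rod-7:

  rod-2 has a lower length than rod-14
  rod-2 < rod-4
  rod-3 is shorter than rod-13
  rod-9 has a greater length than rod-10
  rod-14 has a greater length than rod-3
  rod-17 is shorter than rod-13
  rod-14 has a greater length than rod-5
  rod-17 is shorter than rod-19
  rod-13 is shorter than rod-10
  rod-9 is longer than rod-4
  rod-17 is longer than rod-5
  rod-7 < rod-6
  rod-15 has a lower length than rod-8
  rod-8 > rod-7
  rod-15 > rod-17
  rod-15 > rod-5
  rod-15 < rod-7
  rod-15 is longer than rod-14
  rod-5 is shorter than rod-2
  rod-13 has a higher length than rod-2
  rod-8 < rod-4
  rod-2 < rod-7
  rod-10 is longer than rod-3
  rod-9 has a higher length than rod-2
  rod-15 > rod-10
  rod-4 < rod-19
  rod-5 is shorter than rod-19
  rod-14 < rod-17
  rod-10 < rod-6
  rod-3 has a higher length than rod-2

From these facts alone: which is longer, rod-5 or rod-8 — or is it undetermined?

Following the relations from rod-5: rod-5 < rod-2 < rod-3 < rod-14 < rod-17 < rod-13 < rod-10 < rod-15 < rod-7 < rod-8.
So rod-8 is longer.

rod-8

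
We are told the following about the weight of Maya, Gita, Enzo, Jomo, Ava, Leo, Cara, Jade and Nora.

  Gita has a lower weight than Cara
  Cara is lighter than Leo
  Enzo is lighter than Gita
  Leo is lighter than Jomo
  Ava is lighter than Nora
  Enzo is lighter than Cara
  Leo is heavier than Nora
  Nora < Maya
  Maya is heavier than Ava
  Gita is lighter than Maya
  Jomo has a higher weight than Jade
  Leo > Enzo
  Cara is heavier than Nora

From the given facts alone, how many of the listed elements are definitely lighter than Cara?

4

The elements the relations force below Cara are Enzo, Gita, Ava, Nora — no chain reaches any other.
That is 4.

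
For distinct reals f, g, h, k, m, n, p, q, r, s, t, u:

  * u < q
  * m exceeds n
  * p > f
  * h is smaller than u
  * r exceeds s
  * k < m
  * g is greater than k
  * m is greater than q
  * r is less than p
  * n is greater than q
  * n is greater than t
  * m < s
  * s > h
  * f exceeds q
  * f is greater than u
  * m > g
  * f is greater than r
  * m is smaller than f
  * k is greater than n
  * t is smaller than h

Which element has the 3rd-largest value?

Piecing the relations together gives one ordering: t < h < u < q < n < k < g < m < s < r < f < p.
Counting 3 from the largest end gives r.

r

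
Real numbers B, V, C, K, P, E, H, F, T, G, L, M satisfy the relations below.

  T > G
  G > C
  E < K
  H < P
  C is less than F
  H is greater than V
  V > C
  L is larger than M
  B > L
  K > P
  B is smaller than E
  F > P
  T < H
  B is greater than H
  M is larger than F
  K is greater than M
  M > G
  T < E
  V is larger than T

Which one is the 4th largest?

The consecutive relations fix a unique order: C < G < T < V < H < P < F < M < L < B < E < K.
Counting 4 from the largest end gives L.

L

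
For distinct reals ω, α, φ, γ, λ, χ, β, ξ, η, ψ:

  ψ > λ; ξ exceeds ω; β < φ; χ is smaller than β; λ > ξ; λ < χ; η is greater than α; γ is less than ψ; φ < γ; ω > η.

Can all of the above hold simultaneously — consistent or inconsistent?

Every relation is compatible with α < η < ω < ξ < λ < χ < β < φ < γ < ψ; the set is consistent.

consistent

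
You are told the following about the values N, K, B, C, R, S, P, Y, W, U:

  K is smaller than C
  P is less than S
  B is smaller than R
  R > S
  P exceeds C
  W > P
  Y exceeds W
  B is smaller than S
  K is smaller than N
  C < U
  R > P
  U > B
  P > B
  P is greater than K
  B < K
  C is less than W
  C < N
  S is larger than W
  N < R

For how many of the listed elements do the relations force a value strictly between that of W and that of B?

3

The relations place B below W. An element lies strictly between them when it is forced above B and also forced below W.
Above B: {K, C, N, P, Y, S, R, U}. Below W: {K, C, P}.
Intersection: {K, C, P} — 3.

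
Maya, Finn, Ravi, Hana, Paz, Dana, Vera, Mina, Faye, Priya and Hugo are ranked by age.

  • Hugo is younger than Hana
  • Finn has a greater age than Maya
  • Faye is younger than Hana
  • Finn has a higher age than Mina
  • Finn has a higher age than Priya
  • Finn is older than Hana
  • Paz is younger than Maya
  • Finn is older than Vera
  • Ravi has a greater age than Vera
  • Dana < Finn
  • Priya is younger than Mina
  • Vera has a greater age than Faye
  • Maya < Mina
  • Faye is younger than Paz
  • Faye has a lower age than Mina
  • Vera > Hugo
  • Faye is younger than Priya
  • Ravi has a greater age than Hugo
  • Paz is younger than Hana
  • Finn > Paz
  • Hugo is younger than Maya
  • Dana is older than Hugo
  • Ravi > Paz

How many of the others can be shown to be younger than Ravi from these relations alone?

4

Directly below Ravi: Hugo, Paz, Vera.
One step further: Faye (4 so far).
Nothing else is reachable below Ravi; 4 in all.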